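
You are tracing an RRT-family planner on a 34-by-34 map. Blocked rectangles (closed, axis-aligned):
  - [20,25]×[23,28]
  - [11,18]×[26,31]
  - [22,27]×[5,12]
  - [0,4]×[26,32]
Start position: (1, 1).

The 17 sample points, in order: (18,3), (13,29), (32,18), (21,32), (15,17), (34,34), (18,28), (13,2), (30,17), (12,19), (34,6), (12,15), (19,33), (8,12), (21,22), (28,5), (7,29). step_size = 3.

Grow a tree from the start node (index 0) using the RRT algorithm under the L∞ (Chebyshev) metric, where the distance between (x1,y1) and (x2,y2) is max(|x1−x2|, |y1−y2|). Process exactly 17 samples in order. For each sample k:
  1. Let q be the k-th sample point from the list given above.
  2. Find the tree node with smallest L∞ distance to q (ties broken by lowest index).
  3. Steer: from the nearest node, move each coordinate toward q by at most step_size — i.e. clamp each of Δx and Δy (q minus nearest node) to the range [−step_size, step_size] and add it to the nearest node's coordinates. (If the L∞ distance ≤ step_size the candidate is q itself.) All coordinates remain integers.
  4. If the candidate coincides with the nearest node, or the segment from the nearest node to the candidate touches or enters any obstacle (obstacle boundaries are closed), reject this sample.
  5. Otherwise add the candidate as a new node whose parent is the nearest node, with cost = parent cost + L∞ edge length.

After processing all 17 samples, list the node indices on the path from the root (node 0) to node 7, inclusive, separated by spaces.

1. q=(18,3) nearest=0 d=17 new=(4,3) → add node 1 parent=0 cost=3
2. q=(13,29) nearest=1 d=26 new=(7,6) → add node 2 parent=1 cost=6
3. q=(32,18) nearest=2 d=25 new=(10,9) → add node 3 parent=2 cost=9
4. q=(21,32) nearest=3 d=23 new=(13,12) → add node 4 parent=3 cost=12
5. q=(15,17) nearest=4 d=5 new=(15,15) → add node 5 parent=4 cost=15
6. q=(34,34) nearest=5 d=19 new=(18,18) → add node 6 parent=5 cost=18
7. q=(18,28) nearest=6 d=10 new=(18,21) → add node 7 parent=6 cost=21
8. q=(13,2) nearest=2 d=6 new=(10,3) → add node 8 parent=2 cost=9
9. q=(30,17) nearest=6 d=12 new=(21,17) → add node 9 parent=6 cost=21
10. q=(12,19) nearest=5 d=4 new=(12,18) → add node 10 parent=5 cost=18
11. q=(34,6) nearest=9 d=13 new=(24,14) → add node 11 parent=9 cost=24
12. q=(12,15) nearest=4 d=3 new=(12,15) → add node 12 parent=4 cost=15
13. q=(19,33) nearest=7 d=12 new=(19,24) → add node 13 parent=7 cost=24
14. q=(8,12) nearest=3 d=3 new=(8,12) → add node 14 parent=3 cost=12
15. q=(21,22) nearest=13 d=2 new=(21,22) → blocked by [20,25]×[23,28], reject
16. q=(28,5) nearest=11 d=9 new=(27,11) → blocked by [22,27]×[5,12], reject
17. q=(7,29) nearest=6 d=11 new=(15,21) → add node 15 parent=6 cost=21

Path: 0 1 2 3 4 5 6 7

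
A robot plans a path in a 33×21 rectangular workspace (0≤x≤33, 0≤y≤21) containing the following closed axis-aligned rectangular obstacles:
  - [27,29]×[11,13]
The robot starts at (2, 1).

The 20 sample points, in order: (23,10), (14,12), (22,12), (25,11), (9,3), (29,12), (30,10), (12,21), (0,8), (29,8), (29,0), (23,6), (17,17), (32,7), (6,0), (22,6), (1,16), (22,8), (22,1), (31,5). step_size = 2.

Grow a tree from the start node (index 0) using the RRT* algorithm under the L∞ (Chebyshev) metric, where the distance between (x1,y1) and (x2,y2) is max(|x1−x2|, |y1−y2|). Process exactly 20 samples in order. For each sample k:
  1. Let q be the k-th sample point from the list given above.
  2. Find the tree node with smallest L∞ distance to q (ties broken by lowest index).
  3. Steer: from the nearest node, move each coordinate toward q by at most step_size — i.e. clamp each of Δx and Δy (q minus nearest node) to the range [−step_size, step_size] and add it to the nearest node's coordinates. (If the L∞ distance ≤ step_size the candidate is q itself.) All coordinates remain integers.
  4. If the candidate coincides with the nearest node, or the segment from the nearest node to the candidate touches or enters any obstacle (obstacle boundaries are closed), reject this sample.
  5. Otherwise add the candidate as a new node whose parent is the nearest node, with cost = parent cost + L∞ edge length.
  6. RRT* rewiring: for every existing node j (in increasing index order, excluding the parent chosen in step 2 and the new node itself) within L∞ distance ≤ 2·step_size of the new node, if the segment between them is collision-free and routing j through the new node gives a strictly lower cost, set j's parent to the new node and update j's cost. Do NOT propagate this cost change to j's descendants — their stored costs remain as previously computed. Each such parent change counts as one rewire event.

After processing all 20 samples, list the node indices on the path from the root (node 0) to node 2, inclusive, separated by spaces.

Path: 0 1 2

1. q=(23,10) nearest=0 d=21 new=(4,3) → add node 1 parent=0 cost=2
2. q=(14,12) nearest=1 d=10 new=(6,5) → add node 2 parent=1 cost=4
3. q=(22,12) nearest=2 d=16 new=(8,7) → add node 3 parent=2 cost=6
4. q=(25,11) nearest=3 d=17 new=(10,9) → add node 4 parent=3 cost=8
5. q=(9,3) nearest=2 d=3 new=(8,3) → add node 5 parent=2 cost=6
6. q=(29,12) nearest=4 d=19 new=(12,11) → add node 6 parent=4 cost=10
7. q=(30,10) nearest=6 d=18 new=(14,10) → add node 7 parent=6 cost=12
8. q=(12,21) nearest=6 d=10 new=(12,13) → add node 8 parent=6 cost=12
9. q=(0,8) nearest=1 d=5 new=(2,5) → add node 9 parent=1 cost=4
10. q=(29,8) nearest=7 d=15 new=(16,8) → add node 10 parent=7 cost=14
11. q=(29,0) nearest=10 d=13 new=(18,6) → add node 11 parent=10 cost=16
12. q=(23,6) nearest=11 d=5 new=(20,6) → add node 12 parent=11 cost=18
13. q=(17,17) nearest=8 d=5 new=(14,15) → add node 13 parent=8 cost=14
14. q=(32,7) nearest=12 d=12 new=(22,7) → add node 14 parent=12 cost=20
15. q=(6,0) nearest=1 d=3 new=(6,1) → add node 15 parent=1 cost=4
16. q=(22,6) nearest=14 d=1 new=(22,6) → add node 16 parent=14 cost=21
17. q=(1,16) nearest=3 d=9 new=(6,9) → add node 17 parent=3 cost=8
18. q=(22,8) nearest=14 d=1 new=(22,8) → add node 18 parent=14 cost=21
19. q=(22,1) nearest=11 d=5 new=(20,4) → add node 19 parent=11 cost=18; rewire 16→19 (20<21)
20. q=(31,5) nearest=14 d=9 new=(24,5) → add node 20 parent=14 cost=22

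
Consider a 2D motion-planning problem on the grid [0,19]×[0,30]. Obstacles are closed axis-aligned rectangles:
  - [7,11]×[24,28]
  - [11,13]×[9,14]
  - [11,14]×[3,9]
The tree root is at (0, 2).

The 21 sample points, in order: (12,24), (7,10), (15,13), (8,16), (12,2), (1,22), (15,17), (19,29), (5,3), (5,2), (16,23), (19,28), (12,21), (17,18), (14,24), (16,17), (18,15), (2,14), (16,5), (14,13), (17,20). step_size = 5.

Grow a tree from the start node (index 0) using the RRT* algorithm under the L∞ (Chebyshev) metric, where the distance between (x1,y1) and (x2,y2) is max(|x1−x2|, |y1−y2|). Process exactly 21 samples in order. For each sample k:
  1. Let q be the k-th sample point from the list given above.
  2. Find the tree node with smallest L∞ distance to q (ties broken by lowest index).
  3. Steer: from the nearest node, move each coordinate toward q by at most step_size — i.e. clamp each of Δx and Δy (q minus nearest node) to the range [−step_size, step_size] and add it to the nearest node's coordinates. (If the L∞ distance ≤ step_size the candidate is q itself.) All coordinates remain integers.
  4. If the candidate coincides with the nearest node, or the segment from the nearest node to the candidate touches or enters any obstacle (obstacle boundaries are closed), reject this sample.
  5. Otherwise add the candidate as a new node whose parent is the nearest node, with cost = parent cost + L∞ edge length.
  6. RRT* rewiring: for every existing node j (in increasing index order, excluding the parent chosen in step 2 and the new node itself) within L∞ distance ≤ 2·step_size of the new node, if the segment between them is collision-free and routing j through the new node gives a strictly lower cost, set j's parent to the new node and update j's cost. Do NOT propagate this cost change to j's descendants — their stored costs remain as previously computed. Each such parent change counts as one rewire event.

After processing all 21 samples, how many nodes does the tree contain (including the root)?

Node count: 20

1. q=(12,24) nearest=0 d=22 new=(5,7) → add node 1 parent=0 cost=5
2. q=(7,10) nearest=1 d=3 new=(7,10) → add node 2 parent=1 cost=8
3. q=(15,13) nearest=2 d=8 new=(12,13) → blocked by [11,13]×[9,14], reject
4. q=(8,16) nearest=2 d=6 new=(8,15) → add node 3 parent=2 cost=13
5. q=(12,2) nearest=1 d=7 new=(10,2) → add node 4 parent=1 cost=10
6. q=(1,22) nearest=3 d=7 new=(3,20) → add node 5 parent=3 cost=18
7. q=(15,17) nearest=3 d=7 new=(13,17) → add node 6 parent=3 cost=18
8. q=(19,29) nearest=6 d=12 new=(18,22) → add node 7 parent=6 cost=23
9. q=(5,3) nearest=1 d=4 new=(5,3) → add node 8 parent=1 cost=9
10. q=(5,2) nearest=8 d=1 new=(5,2) → add node 9 parent=8 cost=10
11. q=(16,23) nearest=7 d=2 new=(16,23) → add node 10 parent=7 cost=25
12. q=(19,28) nearest=10 d=5 new=(19,28) → add node 11 parent=10 cost=30
13. q=(12,21) nearest=6 d=4 new=(12,21) → add node 12 parent=6 cost=22; rewire 11→12 (29<30)
14. q=(17,18) nearest=6 d=4 new=(17,18) → add node 13 parent=6 cost=22
15. q=(14,24) nearest=10 d=2 new=(14,24) → add node 14 parent=10 cost=27
16. q=(16,17) nearest=13 d=1 new=(16,17) → add node 15 parent=13 cost=23
17. q=(18,15) nearest=15 d=2 new=(18,15) → add node 16 parent=15 cost=25
18. q=(2,14) nearest=2 d=5 new=(2,14) → add node 17 parent=2 cost=13
19. q=(16,5) nearest=4 d=6 new=(15,5) → blocked by [11,14]×[3,9], reject
20. q=(14,13) nearest=6 d=4 new=(14,13) → add node 18 parent=6 cost=22
21. q=(17,20) nearest=7 d=2 new=(17,20) → add node 19 parent=7 cost=25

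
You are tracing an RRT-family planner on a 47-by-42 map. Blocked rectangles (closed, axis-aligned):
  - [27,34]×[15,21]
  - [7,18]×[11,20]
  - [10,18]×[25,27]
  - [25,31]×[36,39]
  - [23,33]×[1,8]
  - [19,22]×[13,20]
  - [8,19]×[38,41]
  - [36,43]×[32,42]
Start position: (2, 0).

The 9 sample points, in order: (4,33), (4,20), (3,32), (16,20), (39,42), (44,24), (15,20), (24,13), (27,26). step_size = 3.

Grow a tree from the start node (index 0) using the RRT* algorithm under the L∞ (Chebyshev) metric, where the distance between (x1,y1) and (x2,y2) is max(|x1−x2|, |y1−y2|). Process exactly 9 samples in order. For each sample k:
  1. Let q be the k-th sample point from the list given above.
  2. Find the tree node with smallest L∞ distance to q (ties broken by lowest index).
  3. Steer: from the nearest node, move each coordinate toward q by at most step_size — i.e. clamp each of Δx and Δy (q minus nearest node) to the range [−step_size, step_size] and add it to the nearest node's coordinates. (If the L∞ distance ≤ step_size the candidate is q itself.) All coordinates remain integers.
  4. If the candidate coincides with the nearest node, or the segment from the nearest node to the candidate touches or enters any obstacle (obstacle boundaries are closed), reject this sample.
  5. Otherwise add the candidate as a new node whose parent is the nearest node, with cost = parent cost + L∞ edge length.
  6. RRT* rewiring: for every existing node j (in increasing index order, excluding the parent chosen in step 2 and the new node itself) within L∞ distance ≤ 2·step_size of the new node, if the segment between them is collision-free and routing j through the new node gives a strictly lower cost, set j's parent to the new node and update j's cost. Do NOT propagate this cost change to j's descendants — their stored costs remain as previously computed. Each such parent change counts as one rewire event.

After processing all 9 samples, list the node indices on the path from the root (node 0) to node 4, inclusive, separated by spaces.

Path: 0 1 2 3 4

1. q=(4,33) nearest=0 d=33 new=(4,3) → add node 1 parent=0 cost=3
2. q=(4,20) nearest=1 d=17 new=(4,6) → add node 2 parent=1 cost=6
3. q=(3,32) nearest=2 d=26 new=(3,9) → add node 3 parent=2 cost=9
4. q=(16,20) nearest=3 d=13 new=(6,12) → add node 4 parent=3 cost=12
5. q=(39,42) nearest=4 d=33 new=(9,15) → blocked by [7,18]×[11,20], reject
6. q=(44,24) nearest=4 d=38 new=(9,15) → blocked by [7,18]×[11,20], reject
7. q=(15,20) nearest=4 d=9 new=(9,15) → blocked by [7,18]×[11,20], reject
8. q=(24,13) nearest=4 d=18 new=(9,13) → blocked by [7,18]×[11,20], reject
9. q=(27,26) nearest=4 d=21 new=(9,15) → blocked by [7,18]×[11,20], reject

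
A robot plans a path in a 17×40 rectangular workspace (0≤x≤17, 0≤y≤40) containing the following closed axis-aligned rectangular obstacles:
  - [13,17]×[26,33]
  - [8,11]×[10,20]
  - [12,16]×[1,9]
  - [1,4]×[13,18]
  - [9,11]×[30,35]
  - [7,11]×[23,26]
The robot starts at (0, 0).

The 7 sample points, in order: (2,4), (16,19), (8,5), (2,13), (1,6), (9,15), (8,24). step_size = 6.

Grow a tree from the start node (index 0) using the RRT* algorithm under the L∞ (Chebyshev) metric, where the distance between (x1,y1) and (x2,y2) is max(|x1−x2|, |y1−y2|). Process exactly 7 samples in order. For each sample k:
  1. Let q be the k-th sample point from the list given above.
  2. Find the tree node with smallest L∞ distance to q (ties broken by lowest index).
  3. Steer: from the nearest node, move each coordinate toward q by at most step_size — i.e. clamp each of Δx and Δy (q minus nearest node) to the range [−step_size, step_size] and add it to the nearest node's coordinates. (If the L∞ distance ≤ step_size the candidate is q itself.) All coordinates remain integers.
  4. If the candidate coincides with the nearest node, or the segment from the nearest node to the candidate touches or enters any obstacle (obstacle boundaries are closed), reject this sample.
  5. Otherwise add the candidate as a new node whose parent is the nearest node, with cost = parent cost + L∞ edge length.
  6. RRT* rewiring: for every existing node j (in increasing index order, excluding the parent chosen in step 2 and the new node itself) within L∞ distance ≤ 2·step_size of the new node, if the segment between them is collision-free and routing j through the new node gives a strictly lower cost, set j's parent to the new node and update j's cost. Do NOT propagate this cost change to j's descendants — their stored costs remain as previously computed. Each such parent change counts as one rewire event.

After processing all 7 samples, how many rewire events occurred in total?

Rewire events: 1

1. q=(2,4) nearest=0 d=4 new=(2,4) → add node 1 parent=0 cost=4
2. q=(16,19) nearest=1 d=15 new=(8,10) → blocked by [8,11]×[10,20], reject
3. q=(8,5) nearest=1 d=6 new=(8,5) → add node 2 parent=1 cost=10
4. q=(2,13) nearest=2 d=8 new=(2,11) → add node 3 parent=2 cost=16
5. q=(1,6) nearest=1 d=2 new=(1,6) → add node 4 parent=1 cost=6; rewire 3→4 (11<16)
6. q=(9,15) nearest=3 d=7 new=(8,15) → blocked by [8,11]×[10,20], reject
7. q=(8,24) nearest=3 d=13 new=(8,17) → blocked by [8,11]×[10,20], reject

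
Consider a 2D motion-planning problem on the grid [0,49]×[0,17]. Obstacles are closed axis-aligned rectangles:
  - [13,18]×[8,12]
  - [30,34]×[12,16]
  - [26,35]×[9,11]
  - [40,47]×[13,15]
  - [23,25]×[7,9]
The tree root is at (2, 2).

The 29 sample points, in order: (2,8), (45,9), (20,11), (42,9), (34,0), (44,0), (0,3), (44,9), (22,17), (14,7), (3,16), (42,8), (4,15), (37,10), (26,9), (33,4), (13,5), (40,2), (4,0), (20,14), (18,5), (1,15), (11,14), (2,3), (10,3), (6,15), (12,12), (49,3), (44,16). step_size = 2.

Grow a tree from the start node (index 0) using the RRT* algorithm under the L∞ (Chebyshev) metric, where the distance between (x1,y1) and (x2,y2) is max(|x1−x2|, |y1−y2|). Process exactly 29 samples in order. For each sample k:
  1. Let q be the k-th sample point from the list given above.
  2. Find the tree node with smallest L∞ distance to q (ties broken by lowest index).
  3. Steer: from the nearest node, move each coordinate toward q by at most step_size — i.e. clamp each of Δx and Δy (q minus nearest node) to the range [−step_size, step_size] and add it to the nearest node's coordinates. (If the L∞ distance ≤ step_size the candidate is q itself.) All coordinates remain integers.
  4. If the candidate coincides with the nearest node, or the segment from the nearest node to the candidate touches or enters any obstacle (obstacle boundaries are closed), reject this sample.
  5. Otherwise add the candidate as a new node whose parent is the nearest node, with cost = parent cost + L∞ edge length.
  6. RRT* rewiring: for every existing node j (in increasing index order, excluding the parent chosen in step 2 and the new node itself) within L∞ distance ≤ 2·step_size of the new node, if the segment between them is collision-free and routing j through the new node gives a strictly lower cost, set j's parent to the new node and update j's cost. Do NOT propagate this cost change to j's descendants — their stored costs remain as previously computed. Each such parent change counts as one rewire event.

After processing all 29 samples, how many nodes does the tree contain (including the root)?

Node count: 25

1. q=(2,8) nearest=0 d=6 new=(2,4) → add node 1 parent=0 cost=2
2. q=(45,9) nearest=0 d=43 new=(4,4) → add node 2 parent=0 cost=2
3. q=(20,11) nearest=2 d=16 new=(6,6) → add node 3 parent=2 cost=4
4. q=(42,9) nearest=3 d=36 new=(8,8) → add node 4 parent=3 cost=6
5. q=(34,0) nearest=4 d=26 new=(10,6) → add node 5 parent=4 cost=8
6. q=(44,0) nearest=5 d=34 new=(12,4) → add node 6 parent=5 cost=10
7. q=(0,3) nearest=0 d=2 new=(0,3) → add node 7 parent=0 cost=2
8. q=(44,9) nearest=6 d=32 new=(14,6) → add node 8 parent=6 cost=12
9. q=(22,17) nearest=8 d=11 new=(16,8) → blocked by [13,18]×[8,12], reject
10. q=(14,7) nearest=8 d=1 new=(14,7) → add node 9 parent=8 cost=13
11. q=(3,16) nearest=4 d=8 new=(6,10) → add node 10 parent=4 cost=8
12. q=(42,8) nearest=8 d=28 new=(16,8) → blocked by [13,18]×[8,12], reject
13. q=(4,15) nearest=10 d=5 new=(4,12) → add node 11 parent=10 cost=10
14. q=(37,10) nearest=8 d=23 new=(16,8) → blocked by [13,18]×[8,12], reject
15. q=(26,9) nearest=8 d=12 new=(16,8) → blocked by [13,18]×[8,12], reject
16. q=(33,4) nearest=8 d=19 new=(16,4) → add node 12 parent=8 cost=14
17. q=(13,5) nearest=6 d=1 new=(13,5) → add node 13 parent=6 cost=11
18. q=(40,2) nearest=12 d=24 new=(18,2) → add node 14 parent=12 cost=16
19. q=(4,0) nearest=0 d=2 new=(4,0) → add node 15 parent=0 cost=2
20. q=(20,14) nearest=9 d=7 new=(16,9) → blocked by [13,18]×[8,12], reject
21. q=(18,5) nearest=12 d=2 new=(18,5) → add node 16 parent=12 cost=16
22. q=(1,15) nearest=11 d=3 new=(2,14) → add node 17 parent=11 cost=12
23. q=(11,14) nearest=10 d=5 new=(8,12) → add node 18 parent=10 cost=10
24. q=(2,3) nearest=0 d=1 new=(2,3) → add node 19 parent=0 cost=1
25. q=(10,3) nearest=6 d=2 new=(10,3) → add node 20 parent=6 cost=12
26. q=(6,15) nearest=11 d=3 new=(6,14) → add node 21 parent=11 cost=12
27. q=(12,12) nearest=4 d=4 new=(10,10) → add node 22 parent=4 cost=8; rewire 9→22 (12<13)
28. q=(49,3) nearest=14 d=31 new=(20,3) → add node 23 parent=14 cost=18
29. q=(44,16) nearest=23 d=24 new=(22,5) → add node 24 parent=23 cost=20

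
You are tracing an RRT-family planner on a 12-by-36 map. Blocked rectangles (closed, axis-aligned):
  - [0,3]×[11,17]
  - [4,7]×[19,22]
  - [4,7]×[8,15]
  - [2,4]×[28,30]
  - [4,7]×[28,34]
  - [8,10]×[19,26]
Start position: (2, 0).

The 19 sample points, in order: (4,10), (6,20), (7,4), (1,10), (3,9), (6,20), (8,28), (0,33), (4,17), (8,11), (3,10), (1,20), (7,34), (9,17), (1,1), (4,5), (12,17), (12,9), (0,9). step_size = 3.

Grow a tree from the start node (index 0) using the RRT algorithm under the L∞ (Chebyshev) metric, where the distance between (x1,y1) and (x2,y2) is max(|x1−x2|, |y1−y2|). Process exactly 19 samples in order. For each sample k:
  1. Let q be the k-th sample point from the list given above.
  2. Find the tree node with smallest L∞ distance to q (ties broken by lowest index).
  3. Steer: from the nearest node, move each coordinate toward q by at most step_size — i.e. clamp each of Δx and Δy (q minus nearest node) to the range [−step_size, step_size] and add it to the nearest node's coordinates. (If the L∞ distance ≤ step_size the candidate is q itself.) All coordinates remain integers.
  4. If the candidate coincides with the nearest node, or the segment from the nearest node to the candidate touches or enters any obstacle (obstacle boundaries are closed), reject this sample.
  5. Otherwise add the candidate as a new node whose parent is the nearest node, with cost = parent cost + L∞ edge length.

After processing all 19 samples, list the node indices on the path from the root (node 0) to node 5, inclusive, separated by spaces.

1. q=(4,10) nearest=0 d=10 new=(4,3) → add node 1 parent=0 cost=3
2. q=(6,20) nearest=1 d=17 new=(6,6) → add node 2 parent=1 cost=6
3. q=(7,4) nearest=2 d=2 new=(7,4) → add node 3 parent=2 cost=8
4. q=(1,10) nearest=2 d=5 new=(3,9) → blocked by [4,7]×[8,15], reject
5. q=(3,9) nearest=2 d=3 new=(3,9) → blocked by [4,7]×[8,15], reject
6. q=(6,20) nearest=2 d=14 new=(6,9) → blocked by [4,7]×[8,15], reject
7. q=(8,28) nearest=2 d=22 new=(8,9) → add node 4 parent=2 cost=9
8. q=(0,33) nearest=4 d=24 new=(5,12) → blocked by [4,7]×[8,15], reject
9. q=(4,17) nearest=4 d=8 new=(5,12) → blocked by [4,7]×[8,15], reject
10. q=(8,11) nearest=4 d=2 new=(8,11) → add node 5 parent=4 cost=11
11. q=(3,10) nearest=2 d=4 new=(3,9) → blocked by [4,7]×[8,15], reject
12. q=(1,20) nearest=5 d=9 new=(5,14) → blocked by [4,7]×[8,15], reject
13. q=(7,34) nearest=5 d=23 new=(7,14) → blocked by [4,7]×[8,15], reject
14. q=(9,17) nearest=5 d=6 new=(9,14) → add node 6 parent=5 cost=14
15. q=(1,1) nearest=0 d=1 new=(1,1) → add node 7 parent=0 cost=1
16. q=(4,5) nearest=1 d=2 new=(4,5) → add node 8 parent=1 cost=5
17. q=(12,17) nearest=6 d=3 new=(12,17) → add node 9 parent=6 cost=17
18. q=(12,9) nearest=4 d=4 new=(11,9) → add node 10 parent=4 cost=12
19. q=(0,9) nearest=8 d=4 new=(1,8) → add node 11 parent=8 cost=8

Path: 0 1 2 4 5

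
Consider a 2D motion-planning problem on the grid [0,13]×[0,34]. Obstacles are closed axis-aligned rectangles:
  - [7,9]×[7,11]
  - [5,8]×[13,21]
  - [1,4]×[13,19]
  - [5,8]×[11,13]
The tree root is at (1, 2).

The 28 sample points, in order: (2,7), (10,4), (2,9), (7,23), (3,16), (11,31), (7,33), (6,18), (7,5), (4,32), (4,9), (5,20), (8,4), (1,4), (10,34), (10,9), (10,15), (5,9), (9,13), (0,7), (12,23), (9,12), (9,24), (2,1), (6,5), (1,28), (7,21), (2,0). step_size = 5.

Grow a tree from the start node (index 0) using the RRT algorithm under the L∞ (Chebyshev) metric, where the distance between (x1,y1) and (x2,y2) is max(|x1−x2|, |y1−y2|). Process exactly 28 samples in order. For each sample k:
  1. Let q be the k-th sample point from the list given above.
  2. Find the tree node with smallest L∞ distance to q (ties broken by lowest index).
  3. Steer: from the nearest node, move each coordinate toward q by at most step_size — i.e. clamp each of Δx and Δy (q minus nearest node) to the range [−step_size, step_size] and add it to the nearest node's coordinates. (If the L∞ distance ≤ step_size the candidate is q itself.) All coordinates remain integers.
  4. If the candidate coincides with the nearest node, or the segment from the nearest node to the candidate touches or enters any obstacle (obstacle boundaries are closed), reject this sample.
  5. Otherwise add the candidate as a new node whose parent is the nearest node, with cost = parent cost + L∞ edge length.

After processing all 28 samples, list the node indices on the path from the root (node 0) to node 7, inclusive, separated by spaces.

1. q=(2,7) nearest=0 d=5 new=(2,7) → add node 1 parent=0 cost=5
2. q=(10,4) nearest=1 d=8 new=(7,4) → add node 2 parent=1 cost=10
3. q=(2,9) nearest=1 d=2 new=(2,9) → add node 3 parent=1 cost=7
4. q=(7,23) nearest=3 d=14 new=(7,14) → blocked by [5,8]×[13,21], reject
5. q=(3,16) nearest=3 d=7 new=(3,14) → blocked by [1,4]×[13,19], reject
6. q=(11,31) nearest=3 d=22 new=(7,14) → blocked by [5,8]×[13,21], reject
7. q=(7,33) nearest=3 d=24 new=(7,14) → blocked by [5,8]×[13,21], reject
8. q=(6,18) nearest=3 d=9 new=(6,14) → blocked by [5,8]×[13,21], reject
9. q=(7,5) nearest=2 d=1 new=(7,5) → add node 4 parent=2 cost=11
10. q=(4,32) nearest=3 d=23 new=(4,14) → blocked by [1,4]×[13,19], reject
11. q=(4,9) nearest=1 d=2 new=(4,9) → add node 5 parent=1 cost=7
12. q=(5,20) nearest=3 d=11 new=(5,14) → blocked by [5,8]×[13,21], reject
13. q=(8,4) nearest=2 d=1 new=(8,4) → add node 6 parent=2 cost=11
14. q=(1,4) nearest=0 d=2 new=(1,4) → add node 7 parent=0 cost=2
15. q=(10,34) nearest=3 d=25 new=(7,14) → blocked by [5,8]×[13,21], reject
16. q=(10,9) nearest=4 d=4 new=(10,9) → blocked by [7,9]×[7,11], reject
17. q=(10,15) nearest=5 d=6 new=(9,14) → blocked by [5,8]×[13,21], reject
18. q=(5,9) nearest=5 d=1 new=(5,9) → add node 8 parent=5 cost=8
19. q=(9,13) nearest=8 d=4 new=(9,13) → blocked by [7,9]×[7,11], reject
20. q=(0,7) nearest=1 d=2 new=(0,7) → add node 9 parent=1 cost=7
21. q=(12,23) nearest=3 d=14 new=(7,14) → blocked by [5,8]×[13,21], reject
22. q=(9,12) nearest=8 d=4 new=(9,12) → blocked by [7,9]×[7,11], reject
23. q=(9,24) nearest=3 d=15 new=(7,14) → blocked by [5,8]×[13,21], reject
24. q=(2,1) nearest=0 d=1 new=(2,1) → add node 10 parent=0 cost=1
25. q=(6,5) nearest=2 d=1 new=(6,5) → add node 11 parent=2 cost=11
26. q=(1,28) nearest=3 d=19 new=(1,14) → blocked by [1,4]×[13,19], reject
27. q=(7,21) nearest=3 d=12 new=(7,14) → blocked by [5,8]×[13,21], reject
28. q=(2,0) nearest=10 d=1 new=(2,0) → add node 12 parent=10 cost=2

Path: 0 7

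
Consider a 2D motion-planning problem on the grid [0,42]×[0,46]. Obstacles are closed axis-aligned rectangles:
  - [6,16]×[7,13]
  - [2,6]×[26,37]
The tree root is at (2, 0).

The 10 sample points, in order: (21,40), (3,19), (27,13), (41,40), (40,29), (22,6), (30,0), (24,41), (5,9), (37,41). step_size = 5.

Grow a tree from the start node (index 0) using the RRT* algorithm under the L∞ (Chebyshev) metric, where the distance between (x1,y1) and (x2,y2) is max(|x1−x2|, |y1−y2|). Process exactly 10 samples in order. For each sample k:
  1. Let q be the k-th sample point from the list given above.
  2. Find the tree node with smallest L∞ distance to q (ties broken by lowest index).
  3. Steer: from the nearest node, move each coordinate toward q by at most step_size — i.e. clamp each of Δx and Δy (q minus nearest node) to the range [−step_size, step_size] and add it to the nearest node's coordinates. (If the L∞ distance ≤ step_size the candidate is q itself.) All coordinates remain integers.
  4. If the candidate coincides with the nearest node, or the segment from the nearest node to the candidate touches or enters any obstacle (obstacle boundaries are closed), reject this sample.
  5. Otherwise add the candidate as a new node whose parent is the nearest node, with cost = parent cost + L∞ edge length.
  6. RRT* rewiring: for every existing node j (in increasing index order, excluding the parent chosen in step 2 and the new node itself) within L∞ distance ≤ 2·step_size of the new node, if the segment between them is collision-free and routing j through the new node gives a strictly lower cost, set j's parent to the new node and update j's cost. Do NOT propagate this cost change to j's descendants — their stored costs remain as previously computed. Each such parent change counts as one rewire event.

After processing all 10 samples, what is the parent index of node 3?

Parent of node 3: 1

1. q=(21,40) nearest=0 d=40 new=(7,5) → add node 1 parent=0 cost=5
2. q=(3,19) nearest=1 d=14 new=(3,10) → add node 2 parent=1 cost=10
3. q=(27,13) nearest=1 d=20 new=(12,10) → blocked by [6,16]×[7,13], reject
4. q=(41,40) nearest=1 d=35 new=(12,10) → blocked by [6,16]×[7,13], reject
5. q=(40,29) nearest=1 d=33 new=(12,10) → blocked by [6,16]×[7,13], reject
6. q=(22,6) nearest=1 d=15 new=(12,6) → add node 3 parent=1 cost=10
7. q=(30,0) nearest=3 d=18 new=(17,1) → add node 4 parent=3 cost=15
8. q=(24,41) nearest=2 d=31 new=(8,15) → blocked by [6,16]×[7,13], reject
9. q=(5,9) nearest=2 d=2 new=(5,9) → add node 5 parent=2 cost=12
10. q=(37,41) nearest=5 d=32 new=(10,14) → blocked by [6,16]×[7,13], reject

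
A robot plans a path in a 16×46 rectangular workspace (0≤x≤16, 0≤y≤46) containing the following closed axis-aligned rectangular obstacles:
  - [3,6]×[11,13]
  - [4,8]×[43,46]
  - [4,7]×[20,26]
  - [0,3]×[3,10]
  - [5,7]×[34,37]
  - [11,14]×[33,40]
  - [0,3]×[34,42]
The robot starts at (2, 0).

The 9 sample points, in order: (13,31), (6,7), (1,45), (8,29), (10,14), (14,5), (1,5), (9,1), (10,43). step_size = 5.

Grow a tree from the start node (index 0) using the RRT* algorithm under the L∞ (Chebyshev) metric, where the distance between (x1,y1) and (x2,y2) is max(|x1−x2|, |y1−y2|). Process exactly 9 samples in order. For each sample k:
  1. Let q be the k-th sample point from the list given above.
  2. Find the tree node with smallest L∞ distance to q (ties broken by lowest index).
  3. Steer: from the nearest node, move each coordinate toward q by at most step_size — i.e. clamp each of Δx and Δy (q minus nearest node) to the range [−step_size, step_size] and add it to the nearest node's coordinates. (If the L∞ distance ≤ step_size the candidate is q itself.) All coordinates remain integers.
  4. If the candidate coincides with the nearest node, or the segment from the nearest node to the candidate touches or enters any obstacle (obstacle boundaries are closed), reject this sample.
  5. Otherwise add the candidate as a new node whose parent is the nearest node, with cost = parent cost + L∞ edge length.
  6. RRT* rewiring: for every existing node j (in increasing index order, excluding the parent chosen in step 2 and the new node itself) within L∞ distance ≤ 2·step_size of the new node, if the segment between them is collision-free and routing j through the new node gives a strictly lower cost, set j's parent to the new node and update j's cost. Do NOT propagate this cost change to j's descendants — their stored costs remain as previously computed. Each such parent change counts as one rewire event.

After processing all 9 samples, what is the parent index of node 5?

1. q=(13,31) nearest=0 d=31 new=(7,5) → add node 1 parent=0 cost=5
2. q=(6,7) nearest=1 d=2 new=(6,7) → add node 2 parent=1 cost=7
3. q=(1,45) nearest=2 d=38 new=(1,12) → blocked by [0,3]×[3,10], reject
4. q=(8,29) nearest=2 d=22 new=(8,12) → add node 3 parent=2 cost=12
5. q=(10,14) nearest=3 d=2 new=(10,14) → add node 4 parent=3 cost=14
6. q=(14,5) nearest=1 d=7 new=(12,5) → add node 5 parent=1 cost=10
7. q=(1,5) nearest=0 d=5 new=(1,5) → blocked by [0,3]×[3,10], reject
8. q=(9,1) nearest=1 d=4 new=(9,1) → add node 6 parent=1 cost=9
9. q=(10,43) nearest=4 d=29 new=(10,19) → add node 7 parent=4 cost=19

Parent of node 5: 1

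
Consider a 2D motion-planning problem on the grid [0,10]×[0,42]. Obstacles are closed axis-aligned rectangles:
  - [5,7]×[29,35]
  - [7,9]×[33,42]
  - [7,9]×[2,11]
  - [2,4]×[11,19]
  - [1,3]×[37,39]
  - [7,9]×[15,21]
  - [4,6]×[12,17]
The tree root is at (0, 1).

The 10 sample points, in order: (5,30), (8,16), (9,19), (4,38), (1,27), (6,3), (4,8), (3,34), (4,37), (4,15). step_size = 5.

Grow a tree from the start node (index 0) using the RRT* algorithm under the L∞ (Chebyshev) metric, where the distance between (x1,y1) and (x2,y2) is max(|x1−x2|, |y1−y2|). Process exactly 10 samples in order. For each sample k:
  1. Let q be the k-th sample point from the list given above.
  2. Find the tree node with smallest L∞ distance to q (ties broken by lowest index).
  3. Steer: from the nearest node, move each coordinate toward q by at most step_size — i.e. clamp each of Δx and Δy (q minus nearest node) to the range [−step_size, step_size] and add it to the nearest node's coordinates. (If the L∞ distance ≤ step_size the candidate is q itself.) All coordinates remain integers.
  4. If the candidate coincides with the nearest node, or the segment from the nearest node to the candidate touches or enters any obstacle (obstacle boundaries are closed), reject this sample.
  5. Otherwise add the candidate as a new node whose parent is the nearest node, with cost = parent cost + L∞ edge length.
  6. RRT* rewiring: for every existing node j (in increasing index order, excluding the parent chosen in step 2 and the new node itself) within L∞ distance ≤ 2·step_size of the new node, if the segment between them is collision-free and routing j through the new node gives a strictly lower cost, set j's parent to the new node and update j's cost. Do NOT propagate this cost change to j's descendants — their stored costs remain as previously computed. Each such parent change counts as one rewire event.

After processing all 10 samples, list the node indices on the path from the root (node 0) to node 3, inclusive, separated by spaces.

Path: 0 1 3

1. q=(5,30) nearest=0 d=29 new=(5,6) → add node 1 parent=0 cost=5
2. q=(8,16) nearest=1 d=10 new=(8,11) → blocked by [7,9]×[2,11], reject
3. q=(9,19) nearest=1 d=13 new=(9,11) → blocked by [7,9]×[2,11], reject
4. q=(4,38) nearest=1 d=32 new=(4,11) → blocked by [2,4]×[11,19], reject
5. q=(1,27) nearest=1 d=21 new=(1,11) → add node 2 parent=1 cost=10
6. q=(6,3) nearest=1 d=3 new=(6,3) → add node 3 parent=1 cost=8
7. q=(4,8) nearest=1 d=2 new=(4,8) → add node 4 parent=1 cost=7
8. q=(3,34) nearest=2 d=23 new=(3,16) → blocked by [2,4]×[11,19], reject
9. q=(4,37) nearest=2 d=26 new=(4,16) → blocked by [2,4]×[11,19], reject
10. q=(4,15) nearest=2 d=4 new=(4,15) → blocked by [2,4]×[11,19], reject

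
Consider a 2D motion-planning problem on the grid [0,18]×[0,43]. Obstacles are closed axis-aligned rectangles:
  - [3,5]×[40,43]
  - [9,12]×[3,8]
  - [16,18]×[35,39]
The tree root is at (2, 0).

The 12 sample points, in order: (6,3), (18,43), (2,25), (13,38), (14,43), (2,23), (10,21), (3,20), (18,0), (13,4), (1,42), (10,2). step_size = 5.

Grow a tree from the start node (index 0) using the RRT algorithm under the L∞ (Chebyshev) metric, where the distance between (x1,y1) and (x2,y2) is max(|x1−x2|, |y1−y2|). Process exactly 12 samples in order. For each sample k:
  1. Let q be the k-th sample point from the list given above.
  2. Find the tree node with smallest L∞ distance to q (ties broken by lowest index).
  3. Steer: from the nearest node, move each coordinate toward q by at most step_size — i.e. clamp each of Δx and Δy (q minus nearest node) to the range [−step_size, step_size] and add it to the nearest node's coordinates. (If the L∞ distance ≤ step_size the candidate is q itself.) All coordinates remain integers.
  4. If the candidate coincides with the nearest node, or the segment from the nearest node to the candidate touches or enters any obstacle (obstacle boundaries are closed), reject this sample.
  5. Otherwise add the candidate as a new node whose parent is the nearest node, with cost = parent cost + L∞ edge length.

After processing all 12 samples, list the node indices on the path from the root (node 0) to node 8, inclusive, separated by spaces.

1. q=(6,3) nearest=0 d=4 new=(6,3) → add node 1 parent=0 cost=4
2. q=(18,43) nearest=1 d=40 new=(11,8) → blocked by [9,12]×[3,8], reject
3. q=(2,25) nearest=1 d=22 new=(2,8) → add node 2 parent=1 cost=9
4. q=(13,38) nearest=2 d=30 new=(7,13) → add node 3 parent=2 cost=14
5. q=(14,43) nearest=3 d=30 new=(12,18) → add node 4 parent=3 cost=19
6. q=(2,23) nearest=3 d=10 new=(2,18) → add node 5 parent=3 cost=19
7. q=(10,21) nearest=4 d=3 new=(10,21) → add node 6 parent=4 cost=22
8. q=(3,20) nearest=5 d=2 new=(3,20) → add node 7 parent=5 cost=21
9. q=(18,0) nearest=1 d=12 new=(11,0) → add node 8 parent=1 cost=9
10. q=(13,4) nearest=8 d=4 new=(13,4) → add node 9 parent=8 cost=13
11. q=(1,42) nearest=6 d=21 new=(5,26) → add node 10 parent=6 cost=27
12. q=(10,2) nearest=8 d=2 new=(10,2) → add node 11 parent=8 cost=11

Path: 0 1 8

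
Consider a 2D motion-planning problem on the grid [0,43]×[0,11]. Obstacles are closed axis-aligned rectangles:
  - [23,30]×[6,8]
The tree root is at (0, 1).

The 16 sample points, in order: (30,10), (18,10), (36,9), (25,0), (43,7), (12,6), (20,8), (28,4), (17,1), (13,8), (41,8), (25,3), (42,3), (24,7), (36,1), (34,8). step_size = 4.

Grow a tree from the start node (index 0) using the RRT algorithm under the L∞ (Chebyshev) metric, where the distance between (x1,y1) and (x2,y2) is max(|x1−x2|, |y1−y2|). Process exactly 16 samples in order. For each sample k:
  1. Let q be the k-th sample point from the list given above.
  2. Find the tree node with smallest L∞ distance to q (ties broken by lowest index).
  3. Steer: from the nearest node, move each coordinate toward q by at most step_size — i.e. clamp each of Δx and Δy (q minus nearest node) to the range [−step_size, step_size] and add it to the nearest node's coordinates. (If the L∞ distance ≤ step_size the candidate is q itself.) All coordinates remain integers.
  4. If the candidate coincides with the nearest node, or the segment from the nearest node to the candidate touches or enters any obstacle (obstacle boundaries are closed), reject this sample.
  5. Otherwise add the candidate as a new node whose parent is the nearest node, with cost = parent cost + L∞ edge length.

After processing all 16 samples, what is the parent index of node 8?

1. q=(30,10) nearest=0 d=30 new=(4,5) → add node 1 parent=0 cost=4
2. q=(18,10) nearest=1 d=14 new=(8,9) → add node 2 parent=1 cost=8
3. q=(36,9) nearest=2 d=28 new=(12,9) → add node 3 parent=2 cost=12
4. q=(25,0) nearest=3 d=13 new=(16,5) → add node 4 parent=3 cost=16
5. q=(43,7) nearest=4 d=27 new=(20,7) → add node 5 parent=4 cost=20
6. q=(12,6) nearest=3 d=3 new=(12,6) → add node 6 parent=3 cost=15
7. q=(20,8) nearest=5 d=1 new=(20,8) → add node 7 parent=5 cost=21
8. q=(28,4) nearest=5 d=8 new=(24,4) → add node 8 parent=5 cost=24
9. q=(17,1) nearest=4 d=4 new=(17,1) → add node 9 parent=4 cost=20
10. q=(13,8) nearest=3 d=1 new=(13,8) → add node 10 parent=3 cost=13
11. q=(41,8) nearest=8 d=17 new=(28,8) → blocked by [23,30]×[6,8], reject
12. q=(25,3) nearest=8 d=1 new=(25,3) → add node 11 parent=8 cost=25
13. q=(42,3) nearest=11 d=17 new=(29,3) → add node 12 parent=11 cost=29
14. q=(24,7) nearest=8 d=3 new=(24,7) → blocked by [23,30]×[6,8], reject
15. q=(36,1) nearest=12 d=7 new=(33,1) → add node 13 parent=12 cost=33
16. q=(34,8) nearest=12 d=5 new=(33,7) → add node 14 parent=12 cost=33

Parent of node 8: 5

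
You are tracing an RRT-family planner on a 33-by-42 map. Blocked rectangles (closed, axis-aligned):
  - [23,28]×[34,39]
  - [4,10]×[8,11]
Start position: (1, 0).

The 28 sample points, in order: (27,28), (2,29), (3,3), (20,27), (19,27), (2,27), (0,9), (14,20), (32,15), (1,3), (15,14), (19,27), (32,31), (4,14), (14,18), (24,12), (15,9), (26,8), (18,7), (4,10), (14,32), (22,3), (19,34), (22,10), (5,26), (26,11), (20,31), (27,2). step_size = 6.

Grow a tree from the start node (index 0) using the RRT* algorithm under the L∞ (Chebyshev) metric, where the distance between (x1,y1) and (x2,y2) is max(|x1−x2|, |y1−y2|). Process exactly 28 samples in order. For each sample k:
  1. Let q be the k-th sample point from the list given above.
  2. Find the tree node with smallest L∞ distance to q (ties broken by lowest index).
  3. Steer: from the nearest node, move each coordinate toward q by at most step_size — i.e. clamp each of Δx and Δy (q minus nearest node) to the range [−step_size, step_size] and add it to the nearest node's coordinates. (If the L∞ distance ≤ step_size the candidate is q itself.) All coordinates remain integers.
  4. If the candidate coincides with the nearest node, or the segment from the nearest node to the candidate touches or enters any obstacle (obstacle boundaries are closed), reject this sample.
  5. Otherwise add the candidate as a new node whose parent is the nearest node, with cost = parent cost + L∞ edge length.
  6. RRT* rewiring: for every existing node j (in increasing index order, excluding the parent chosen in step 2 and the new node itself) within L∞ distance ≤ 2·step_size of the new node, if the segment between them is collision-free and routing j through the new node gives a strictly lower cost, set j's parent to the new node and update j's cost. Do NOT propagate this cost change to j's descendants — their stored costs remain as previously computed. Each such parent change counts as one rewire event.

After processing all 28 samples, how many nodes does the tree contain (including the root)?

1. q=(27,28) nearest=0 d=28 new=(7,6) → add node 1 parent=0 cost=6
2. q=(2,29) nearest=1 d=23 new=(2,12) → blocked by [4,10]×[8,11], reject
3. q=(3,3) nearest=0 d=3 new=(3,3) → add node 2 parent=0 cost=3
4. q=(20,27) nearest=1 d=21 new=(13,12) → blocked by [4,10]×[8,11], reject
5. q=(19,27) nearest=1 d=21 new=(13,12) → blocked by [4,10]×[8,11], reject
6. q=(2,27) nearest=1 d=21 new=(2,12) → blocked by [4,10]×[8,11], reject
7. q=(0,9) nearest=2 d=6 new=(0,9) → add node 3 parent=2 cost=9
8. q=(14,20) nearest=1 d=14 new=(13,12) → blocked by [4,10]×[8,11], reject
9. q=(32,15) nearest=1 d=25 new=(13,12) → blocked by [4,10]×[8,11], reject
10. q=(1,3) nearest=2 d=2 new=(1,3) → add node 4 parent=2 cost=5
11. q=(15,14) nearest=1 d=8 new=(13,12) → blocked by [4,10]×[8,11], reject
12. q=(19,27) nearest=3 d=19 new=(6,15) → add node 5 parent=3 cost=15
13. q=(32,31) nearest=1 d=25 new=(13,12) → blocked by [4,10]×[8,11], reject
14. q=(4,14) nearest=5 d=2 new=(4,14) → add node 6 parent=5 cost=17
15. q=(14,18) nearest=5 d=8 new=(12,18) → add node 7 parent=5 cost=21
16. q=(24,12) nearest=7 d=12 new=(18,12) → add node 8 parent=7 cost=27
17. q=(15,9) nearest=8 d=3 new=(15,9) → add node 9 parent=8 cost=30
18. q=(26,8) nearest=8 d=8 new=(24,8) → add node 10 parent=8 cost=33
19. q=(18,7) nearest=9 d=3 new=(18,7) → add node 11 parent=9 cost=33
20. q=(4,10) nearest=1 d=4 new=(4,10) → blocked by [4,10]×[8,11], reject
21. q=(14,32) nearest=7 d=14 new=(14,24) → add node 12 parent=7 cost=27
22. q=(22,3) nearest=11 d=4 new=(22,3) → add node 13 parent=11 cost=37
23. q=(19,34) nearest=12 d=10 new=(19,30) → add node 14 parent=12 cost=33
24. q=(22,10) nearest=10 d=2 new=(22,10) → add node 15 parent=10 cost=35
25. q=(5,26) nearest=7 d=8 new=(6,24) → add node 16 parent=7 cost=27
26. q=(26,11) nearest=10 d=3 new=(26,11) → add node 17 parent=10 cost=36
27. q=(20,31) nearest=14 d=1 new=(20,31) → add node 18 parent=14 cost=34
28. q=(27,2) nearest=13 d=5 new=(27,2) → add node 19 parent=13 cost=42

Node count: 20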